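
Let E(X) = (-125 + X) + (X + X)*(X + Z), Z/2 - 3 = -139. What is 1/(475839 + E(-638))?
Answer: 1/1636236 ≈ 6.1116e-7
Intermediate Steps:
Z = -272 (Z = 6 + 2*(-139) = 6 - 278 = -272)
E(X) = -125 + X + 2*X*(-272 + X) (E(X) = (-125 + X) + (X + X)*(X - 272) = (-125 + X) + (2*X)*(-272 + X) = (-125 + X) + 2*X*(-272 + X) = -125 + X + 2*X*(-272 + X))
1/(475839 + E(-638)) = 1/(475839 + (-125 - 543*(-638) + 2*(-638)²)) = 1/(475839 + (-125 + 346434 + 2*407044)) = 1/(475839 + (-125 + 346434 + 814088)) = 1/(475839 + 1160397) = 1/1636236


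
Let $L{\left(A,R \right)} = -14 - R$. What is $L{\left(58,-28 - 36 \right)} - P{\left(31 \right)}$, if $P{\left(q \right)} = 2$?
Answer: $48$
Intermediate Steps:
$L{\left(58,-28 - 36 \right)} - P{\left(31 \right)} = \left(-14 - \left(-28 - 36\right)\right) - 2 = \left(-14 - -64\right) - 2 = \left(-14 + 64\right) - 2 = 50 - 2 = 48$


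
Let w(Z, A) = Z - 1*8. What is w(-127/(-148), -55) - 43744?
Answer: -6475169/148 ≈ -43751.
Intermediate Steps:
w(Z, A) = -8 + Z (w(Z, A) = Z - 8 = -8 + Z)
w(-127/(-148), -55) - 43744 = (-8 - 127/(-148)) - 43744 = (-8 - 127*(-1/148)) - 43744 = (-8 + 127/148) - 43744 = -1057/148 - 43744 = -6475169/148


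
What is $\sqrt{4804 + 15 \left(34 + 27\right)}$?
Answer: $\sqrt{5719} \approx 75.624$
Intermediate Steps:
$\sqrt{4804 + 15 \left(34 + 27\right)} = \sqrt{4804 + 15 \cdot 61} = \sqrt{4804 + 915} = \sqrt{5719}$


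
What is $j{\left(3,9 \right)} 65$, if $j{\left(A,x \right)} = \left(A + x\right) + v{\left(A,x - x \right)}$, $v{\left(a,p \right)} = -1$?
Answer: $715$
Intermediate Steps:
$j{\left(A,x \right)} = -1 + A + x$ ($j{\left(A,x \right)} = \left(A + x\right) - 1 = -1 + A + x$)
$j{\left(3,9 \right)} 65 = \left(-1 + 3 + 9\right) 65 = 11 \cdot 65 = 715$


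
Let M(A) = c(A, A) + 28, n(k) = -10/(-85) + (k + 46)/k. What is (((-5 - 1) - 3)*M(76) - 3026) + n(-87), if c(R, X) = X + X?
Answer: -6870563/1479 ≈ -4645.4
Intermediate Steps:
c(R, X) = 2*X
n(k) = 2/17 + (46 + k)/k (n(k) = -10*(-1/85) + (46 + k)/k = 2/17 + (46 + k)/k)
M(A) = 28 + 2*A (M(A) = 2*A + 28 = 28 + 2*A)
(((-5 - 1) - 3)*M(76) - 3026) + n(-87) = (((-5 - 1) - 3)*(28 + 2*76) - 3026) + (19/17 + 46/(-87)) = ((-6 - 3)*(28 + 152) - 3026) + (19/17 + 46*(-1/87)) = (-9*180 - 3026) + (19/17 - 46/87) = (-1620 - 3026) + 871/1479 = -4646 + 871/1479 = -6870563/1479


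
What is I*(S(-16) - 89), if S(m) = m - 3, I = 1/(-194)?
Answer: 54/97 ≈ 0.55670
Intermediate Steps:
I = -1/194 ≈ -0.0051546
S(m) = -3 + m
I*(S(-16) - 89) = -((-3 - 16) - 89)/194 = -(-19 - 89)/194 = -1/194*(-108) = 54/97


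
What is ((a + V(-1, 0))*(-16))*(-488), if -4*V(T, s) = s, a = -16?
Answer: -124928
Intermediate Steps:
V(T, s) = -s/4
((a + V(-1, 0))*(-16))*(-488) = ((-16 - ¼*0)*(-16))*(-488) = ((-16 + 0)*(-16))*(-488) = -16*(-16)*(-488) = 256*(-488) = -124928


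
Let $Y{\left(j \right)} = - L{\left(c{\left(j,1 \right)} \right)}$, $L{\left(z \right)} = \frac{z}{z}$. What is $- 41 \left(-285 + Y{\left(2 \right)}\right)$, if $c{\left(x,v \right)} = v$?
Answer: $11726$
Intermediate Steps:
$L{\left(z \right)} = 1$
$Y{\left(j \right)} = -1$ ($Y{\left(j \right)} = \left(-1\right) 1 = -1$)
$- 41 \left(-285 + Y{\left(2 \right)}\right) = - 41 \left(-285 - 1\right) = \left(-41\right) \left(-286\right) = 11726$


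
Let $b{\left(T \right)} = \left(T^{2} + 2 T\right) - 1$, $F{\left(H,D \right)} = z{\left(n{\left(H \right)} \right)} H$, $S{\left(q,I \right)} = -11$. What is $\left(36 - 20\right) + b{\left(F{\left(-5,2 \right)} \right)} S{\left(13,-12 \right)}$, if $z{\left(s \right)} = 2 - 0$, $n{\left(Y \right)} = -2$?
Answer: $-853$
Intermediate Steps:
$z{\left(s \right)} = 2$ ($z{\left(s \right)} = 2 + 0 = 2$)
$F{\left(H,D \right)} = 2 H$
$b{\left(T \right)} = -1 + T^{2} + 2 T$
$\left(36 - 20\right) + b{\left(F{\left(-5,2 \right)} \right)} S{\left(13,-12 \right)} = \left(36 - 20\right) + \left(-1 + \left(2 \left(-5\right)\right)^{2} + 2 \cdot 2 \left(-5\right)\right) \left(-11\right) = 16 + \left(-1 + \left(-10\right)^{2} + 2 \left(-10\right)\right) \left(-11\right) = 16 + \left(-1 + 100 - 20\right) \left(-11\right) = 16 + 79 \left(-11\right) = 16 - 869 = -853$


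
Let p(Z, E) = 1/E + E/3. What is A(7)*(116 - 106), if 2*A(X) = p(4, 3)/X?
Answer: 20/21 ≈ 0.95238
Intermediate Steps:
p(Z, E) = 1/E + E/3 (p(Z, E) = 1/E + E*(⅓) = 1/E + E/3)
A(X) = 2/(3*X) (A(X) = ((1/3 + (⅓)*3)/X)/2 = ((⅓ + 1)/X)/2 = (4/(3*X))/2 = 2/(3*X))
A(7)*(116 - 106) = ((⅔)/7)*(116 - 106) = ((⅔)*(⅐))*10 = (2/21)*10 = 20/21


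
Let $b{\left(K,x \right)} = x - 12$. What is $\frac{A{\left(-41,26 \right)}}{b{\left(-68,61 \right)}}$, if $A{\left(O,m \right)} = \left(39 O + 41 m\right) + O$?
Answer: $- \frac{82}{7} \approx -11.714$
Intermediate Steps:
$b{\left(K,x \right)} = -12 + x$ ($b{\left(K,x \right)} = x - 12 = -12 + x$)
$A{\left(O,m \right)} = 40 O + 41 m$
$\frac{A{\left(-41,26 \right)}}{b{\left(-68,61 \right)}} = \frac{40 \left(-41\right) + 41 \cdot 26}{-12 + 61} = \frac{-1640 + 1066}{49} = \left(-574\right) \frac{1}{49} = - \frac{82}{7}$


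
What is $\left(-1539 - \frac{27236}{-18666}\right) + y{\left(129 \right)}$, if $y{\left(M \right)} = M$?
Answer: $- \frac{13145912}{9333} \approx -1408.5$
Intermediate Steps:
$\left(-1539 - \frac{27236}{-18666}\right) + y{\left(129 \right)} = \left(-1539 - \frac{27236}{-18666}\right) + 129 = \left(-1539 - - \frac{13618}{9333}\right) + 129 = \left(-1539 + \frac{13618}{9333}\right) + 129 = - \frac{14349869}{9333} + 129 = - \frac{13145912}{9333}$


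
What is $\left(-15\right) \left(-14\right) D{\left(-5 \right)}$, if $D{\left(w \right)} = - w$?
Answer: $1050$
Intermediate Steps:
$\left(-15\right) \left(-14\right) D{\left(-5 \right)} = \left(-15\right) \left(-14\right) \left(\left(-1\right) \left(-5\right)\right) = 210 \cdot 5 = 1050$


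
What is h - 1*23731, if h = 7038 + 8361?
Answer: -8332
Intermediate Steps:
h = 15399
h - 1*23731 = 15399 - 1*23731 = 15399 - 23731 = -8332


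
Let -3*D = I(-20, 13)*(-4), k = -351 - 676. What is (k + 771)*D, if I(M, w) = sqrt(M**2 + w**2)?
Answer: -1024*sqrt(569)/3 ≈ -8142.1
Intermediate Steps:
k = -1027
D = 4*sqrt(569)/3 (D = -sqrt((-20)**2 + 13**2)*(-4)/3 = -sqrt(400 + 169)*(-4)/3 = -sqrt(569)*(-4)/3 = -(-4)*sqrt(569)/3 = 4*sqrt(569)/3 ≈ 31.805)
(k + 771)*D = (-1027 + 771)*(4*sqrt(569)/3) = -1024*sqrt(569)/3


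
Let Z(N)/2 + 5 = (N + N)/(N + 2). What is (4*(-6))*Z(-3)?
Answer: -48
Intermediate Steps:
Z(N) = -10 + 4*N/(2 + N) (Z(N) = -10 + 2*((N + N)/(N + 2)) = -10 + 2*((2*N)/(2 + N)) = -10 + 2*(2*N/(2 + N)) = -10 + 4*N/(2 + N))
(4*(-6))*Z(-3) = (4*(-6))*(2*(-10 - 3*(-3))/(2 - 3)) = -48*(-10 + 9)/(-1) = -48*(-1)*(-1) = -24*2 = -48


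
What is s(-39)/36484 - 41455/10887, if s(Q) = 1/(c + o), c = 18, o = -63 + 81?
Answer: -18149327011/4766415696 ≈ -3.8078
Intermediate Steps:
o = 18
s(Q) = 1/36 (s(Q) = 1/(18 + 18) = 1/36)
s(-39)/36484 - 41455/10887 = (1/36)/36484 - 41455/10887 = (1/36)*(1/36484) - 41455*1/10887 = 1/1313424 - 41455/10887 = -18149327011/4766415696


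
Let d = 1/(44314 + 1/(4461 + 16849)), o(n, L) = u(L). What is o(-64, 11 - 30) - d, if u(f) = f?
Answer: -17942316789/944331341 ≈ -19.000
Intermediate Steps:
o(n, L) = L
d = 21310/944331341 (d = 1/(44314 + 1/21310) = 1/(944331341/21310) = 21310/944331341 ≈ 2.2566e-5)
o(-64, 11 - 30) - d = (11 - 30) - 1*21310/944331341 = -19 - 21310/944331341 = -17942316789/944331341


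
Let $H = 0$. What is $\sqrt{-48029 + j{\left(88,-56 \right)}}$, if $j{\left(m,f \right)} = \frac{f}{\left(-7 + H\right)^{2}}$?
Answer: $\frac{i \sqrt{2353477}}{7} \approx 219.16 i$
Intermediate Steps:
$j{\left(m,f \right)} = \frac{f}{49}$ ($j{\left(m,f \right)} = \frac{f}{\left(-7 + 0\right)^{2}} = \frac{f}{\left(-7\right)^{2}} = \frac{f}{49}$)
$\sqrt{-48029 + j{\left(88,-56 \right)}} = \sqrt{-48029 + \frac{1}{49} \left(-56\right)} = \sqrt{-48029 - \frac{8}{7}} = \sqrt{- \frac{336211}{7}} = \frac{i \sqrt{2353477}}{7}$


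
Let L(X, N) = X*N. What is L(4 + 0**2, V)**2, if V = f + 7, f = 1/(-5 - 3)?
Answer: 3025/4 ≈ 756.25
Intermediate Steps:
f = -1/8 (f = 1/(-8) = -1/8 ≈ -0.12500)
V = 55/8 (V = -1/8 + 7 = 55/8 ≈ 6.8750)
L(X, N) = N*X
L(4 + 0**2, V)**2 = (55*(4 + 0**2)/8)**2 = (55*(4 + 0)/8)**2 = ((55/8)*4)**2 = (55/2)**2 = 3025/4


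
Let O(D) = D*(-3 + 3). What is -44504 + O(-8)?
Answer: -44504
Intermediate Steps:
O(D) = 0 (O(D) = D*0 = 0)
-44504 + O(-8) = -44504 + 0 = -44504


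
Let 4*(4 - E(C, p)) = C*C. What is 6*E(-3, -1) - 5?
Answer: 11/2 ≈ 5.5000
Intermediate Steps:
E(C, p) = 4 - C²/4 (E(C, p) = 4 - C*C/4 = 4 - C²/4)
6*E(-3, -1) - 5 = 6*(4 - ¼*(-3)²) - 5 = 6*(4 - ¼*9) - 5 = 6*(4 - 9/4) - 5 = 6*(7/4) - 5 = 21/2 - 5 = 11/2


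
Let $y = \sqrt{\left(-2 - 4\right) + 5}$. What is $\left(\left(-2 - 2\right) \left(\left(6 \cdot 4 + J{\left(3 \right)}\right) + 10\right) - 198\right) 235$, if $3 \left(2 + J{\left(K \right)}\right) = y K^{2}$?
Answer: $-76610 - 2820 i \approx -76610.0 - 2820.0 i$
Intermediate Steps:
$y = i$ ($y = \sqrt{\left(-2 - 4\right) + 5} = \sqrt{-6 + 5} = \sqrt{-1} = i \approx 1.0 i$)
$J{\left(K \right)} = -2 + \frac{i K^{2}}{3}$
$\left(\left(-2 - 2\right) \left(\left(6 \cdot 4 + J{\left(3 \right)}\right) + 10\right) - 198\right) 235 = \left(\left(-2 - 2\right) \left(\left(6 \cdot 4 - \left(2 - \frac{i 3^{2}}{3}\right)\right) + 10\right) - 198\right) 235 = \left(\left(-2 - 2\right) \left(\left(24 - \left(2 - \frac{1}{3} i 9\right)\right) + 10\right) - 198\right) 235 = \left(- 4 \left(\left(24 - \left(2 - 3 i\right)\right) + 10\right) - 198\right) 235 = \left(- 4 \left(\left(22 + 3 i\right) + 10\right) - 198\right) 235 = \left(- 4 \left(32 + 3 i\right) - 198\right) 235 = \left(\left(-128 - 12 i\right) - 198\right) 235 = \left(-326 - 12 i\right) 235 = -76610 - 2820 i$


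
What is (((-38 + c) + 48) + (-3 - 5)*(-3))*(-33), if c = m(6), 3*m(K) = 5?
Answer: -1177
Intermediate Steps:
m(K) = 5/3 (m(K) = (⅓)*5 = 5/3)
c = 5/3 ≈ 1.6667
(((-38 + c) + 48) + (-3 - 5)*(-3))*(-33) = (((-38 + 5/3) + 48) + (-3 - 5)*(-3))*(-33) = ((-109/3 + 48) - 8*(-3))*(-33) = (35/3 + 24)*(-33) = (107/3)*(-33) = -1177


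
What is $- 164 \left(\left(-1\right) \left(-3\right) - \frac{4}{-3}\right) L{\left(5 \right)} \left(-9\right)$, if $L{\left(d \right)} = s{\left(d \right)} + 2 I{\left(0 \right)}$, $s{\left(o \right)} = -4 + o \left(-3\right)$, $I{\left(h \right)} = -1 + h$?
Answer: $-134316$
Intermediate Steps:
$s{\left(o \right)} = -4 - 3 o$
$L{\left(d \right)} = -6 - 3 d$ ($L{\left(d \right)} = \left(-4 - 3 d\right) + 2 \left(-1 + 0\right) = \left(-4 - 3 d\right) + 2 \left(-1\right) = \left(-4 - 3 d\right) - 2 = -6 - 3 d$)
$- 164 \left(\left(-1\right) \left(-3\right) - \frac{4}{-3}\right) L{\left(5 \right)} \left(-9\right) = - 164 \left(\left(-1\right) \left(-3\right) - \frac{4}{-3}\right) \left(-6 - 15\right) \left(-9\right) = - 164 \left(3 - - \frac{4}{3}\right) \left(-6 - 15\right) \left(-9\right) = - 164 \left(3 + \frac{4}{3}\right) \left(-21\right) \left(-9\right) = - 164 \cdot \frac{13}{3} \left(-21\right) \left(-9\right) = - 164 \left(\left(-91\right) \left(-9\right)\right) = \left(-164\right) 819 = -134316$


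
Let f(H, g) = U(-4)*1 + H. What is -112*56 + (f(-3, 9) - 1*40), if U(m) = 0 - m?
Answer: -6311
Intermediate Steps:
U(m) = -m
f(H, g) = 4 + H (f(H, g) = -1*(-4)*1 + H = 4*1 + H = 4 + H)
-112*56 + (f(-3, 9) - 1*40) = -112*56 + ((4 - 3) - 1*40) = -6272 + (1 - 40) = -6272 - 39 = -6311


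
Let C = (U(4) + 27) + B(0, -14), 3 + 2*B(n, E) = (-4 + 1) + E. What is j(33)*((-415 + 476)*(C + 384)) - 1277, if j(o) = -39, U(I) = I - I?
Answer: -955256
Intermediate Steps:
B(n, E) = -3 + E/2 (B(n, E) = -3/2 + ((-4 + 1) + E)/2 = -3/2 + (-3 + E)/2 = -3/2 + (-3/2 + E/2) = -3 + E/2)
U(I) = 0
C = 17 (C = (0 + 27) + (-3 + (½)*(-14)) = 27 + (-3 - 7) = 27 - 10 = 17)
j(33)*((-415 + 476)*(C + 384)) - 1277 = -39*(-415 + 476)*(17 + 384) - 1277 = -2379*401 - 1277 = -39*24461 - 1277 = -953979 - 1277 = -955256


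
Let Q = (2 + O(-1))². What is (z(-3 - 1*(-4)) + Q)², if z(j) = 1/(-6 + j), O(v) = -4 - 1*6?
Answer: 101761/25 ≈ 4070.4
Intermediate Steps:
O(v) = -10 (O(v) = -4 - 6 = -10)
Q = 64 (Q = (2 - 10)² = (-8)² = 64)
(z(-3 - 1*(-4)) + Q)² = (1/(-6 + (-3 - 1*(-4))) + 64)² = (1/(-6 + (-3 + 4)) + 64)² = (1/(-6 + 1) + 64)² = (1/(-5) + 64)² = (-⅕ + 64)² = (319/5)² = 101761/25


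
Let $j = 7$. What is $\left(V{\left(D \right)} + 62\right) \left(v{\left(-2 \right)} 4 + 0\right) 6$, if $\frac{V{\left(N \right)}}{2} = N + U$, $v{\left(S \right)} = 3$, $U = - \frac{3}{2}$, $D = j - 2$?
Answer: $4968$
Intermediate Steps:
$D = 5$ ($D = 7 - 2 = 5$)
$U = - \frac{3}{2}$ ($U = \left(-3\right) \frac{1}{2} = - \frac{3}{2} \approx -1.5$)
$V{\left(N \right)} = -3 + 2 N$ ($V{\left(N \right)} = 2 \left(N - \frac{3}{2}\right) = 2 \left(- \frac{3}{2} + N\right) = -3 + 2 N$)
$\left(V{\left(D \right)} + 62\right) \left(v{\left(-2 \right)} 4 + 0\right) 6 = \left(\left(-3 + 2 \cdot 5\right) + 62\right) \left(3 \cdot 4 + 0\right) 6 = \left(\left(-3 + 10\right) + 62\right) \left(12 + 0\right) 6 = \left(7 + 62\right) 12 \cdot 6 = 69 \cdot 72 = 4968$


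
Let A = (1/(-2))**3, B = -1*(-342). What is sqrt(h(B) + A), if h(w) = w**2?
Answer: sqrt(1871422)/4 ≈ 342.00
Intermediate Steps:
B = 342
A = -1/8 (A = (-1/2)**3 = -1/8 ≈ -0.12500)
sqrt(h(B) + A) = sqrt(342**2 - 1/8) = sqrt(116964 - 1/8) = sqrt(935711/8) = sqrt(1871422)/4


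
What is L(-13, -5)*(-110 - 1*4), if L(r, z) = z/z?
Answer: -114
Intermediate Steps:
L(r, z) = 1
L(-13, -5)*(-110 - 1*4) = 1*(-110 - 1*4) = 1*(-110 - 4) = 1*(-114) = -114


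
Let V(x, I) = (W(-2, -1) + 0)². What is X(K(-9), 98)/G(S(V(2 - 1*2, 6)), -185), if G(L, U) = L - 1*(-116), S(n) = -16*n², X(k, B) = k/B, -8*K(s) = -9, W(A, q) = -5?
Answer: -9/7749056 ≈ -1.1614e-6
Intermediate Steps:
K(s) = 9/8 (K(s) = -⅛*(-9) = 9/8)
V(x, I) = 25 (V(x, I) = (-5 + 0)² = (-5)² = 25)
G(L, U) = 116 + L (G(L, U) = L + 116 = 116 + L)
X(K(-9), 98)/G(S(V(2 - 1*2, 6)), -185) = ((9/8)/98)/(116 - 16*25²) = ((9/8)*(1/98))/(116 - 16*625) = 9/(784*(116 - 10000)) = (9/784)/(-9884) = (9/784)*(-1/9884) = -9/7749056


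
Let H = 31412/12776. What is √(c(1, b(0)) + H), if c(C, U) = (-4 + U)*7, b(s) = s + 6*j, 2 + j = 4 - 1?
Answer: 9*√2072906/3194 ≈ 4.0569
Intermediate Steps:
j = 1 (j = -2 + (4 - 1) = -2 + 3 = 1)
b(s) = 6 + s (b(s) = s + 6*1 = s + 6 = 6 + s)
c(C, U) = -28 + 7*U
H = 7853/3194 (H = 31412*(1/12776) = 7853/3194 ≈ 2.4587)
√(c(1, b(0)) + H) = √((-28 + 7*(6 + 0)) + 7853/3194) = √((-28 + 7*6) + 7853/3194) = √((-28 + 42) + 7853/3194) = √(14 + 7853/3194) = √(52569/3194) = 9*√2072906/3194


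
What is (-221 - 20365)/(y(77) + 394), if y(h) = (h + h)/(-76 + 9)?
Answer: -229877/4374 ≈ -52.555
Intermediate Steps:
y(h) = -2*h/67 (y(h) = (2*h)/(-67) = (2*h)*(-1/67) = -2*h/67)
(-221 - 20365)/(y(77) + 394) = (-221 - 20365)/(-2/67*77 + 394) = -20586/(-154/67 + 394) = -20586/26244/67 = -20586*67/26244 = -229877/4374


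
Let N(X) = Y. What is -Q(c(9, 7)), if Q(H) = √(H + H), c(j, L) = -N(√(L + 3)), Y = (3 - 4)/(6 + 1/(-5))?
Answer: -√290/29 ≈ -0.58722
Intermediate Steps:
Y = -5/29 (Y = -1/(6 + 1*(-⅕)) = -1/(6 - ⅕) = -1/29/5 = -1*5/29 = -5/29 ≈ -0.17241)
N(X) = -5/29
c(j, L) = 5/29 (c(j, L) = -1*(-5/29) = 5/29)
Q(H) = √2*√H (Q(H) = √(2*H) = √2*√H)
-Q(c(9, 7)) = -√2*√(5/29) = -√2*√145/29 = -√290/29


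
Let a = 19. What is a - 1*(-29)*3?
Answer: 106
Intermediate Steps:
a - 1*(-29)*3 = 19 - 1*(-29)*3 = 19 + 29*3 = 19 + 87 = 106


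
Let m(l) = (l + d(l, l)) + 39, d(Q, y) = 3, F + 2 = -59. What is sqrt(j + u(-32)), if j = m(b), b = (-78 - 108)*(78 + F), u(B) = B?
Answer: 4*I*sqrt(197) ≈ 56.143*I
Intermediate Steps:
F = -61 (F = -2 - 59 = -61)
b = -3162 (b = (-78 - 108)*(78 - 61) = -186*17 = -3162)
m(l) = 42 + l (m(l) = (l + 3) + 39 = (3 + l) + 39 = 42 + l)
j = -3120 (j = 42 - 3162 = -3120)
sqrt(j + u(-32)) = sqrt(-3120 - 32) = sqrt(-3152) = 4*I*sqrt(197)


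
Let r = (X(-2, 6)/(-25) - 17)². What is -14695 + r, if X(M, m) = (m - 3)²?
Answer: -8996019/625 ≈ -14394.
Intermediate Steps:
X(M, m) = (-3 + m)²
r = 188356/625 (r = ((-3 + 6)²/(-25) - 17)² = (3²*(-1/25) - 17)² = (9*(-1/25) - 17)² = (-9/25 - 17)² = (-434/25)² = 188356/625 ≈ 301.37)
-14695 + r = -14695 + 188356/625 = -8996019/625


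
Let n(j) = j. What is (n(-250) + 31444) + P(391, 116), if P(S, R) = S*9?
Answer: 34713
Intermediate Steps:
P(S, R) = 9*S
(n(-250) + 31444) + P(391, 116) = (-250 + 31444) + 9*391 = 31194 + 3519 = 34713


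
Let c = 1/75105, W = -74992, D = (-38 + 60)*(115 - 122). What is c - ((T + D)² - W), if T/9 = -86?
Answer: -70311498479/75105 ≈ -9.3618e+5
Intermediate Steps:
T = -774 (T = 9*(-86) = -774)
D = -154 (D = 22*(-7) = -154)
c = 1/75105 ≈ 1.3315e-5
c - ((T + D)² - W) = 1/75105 - ((-774 - 154)² - 1*(-74992)) = 1/75105 - ((-928)² + 74992) = 1/75105 - (861184 + 74992) = 1/75105 - 1*936176 = 1/75105 - 936176 = -70311498479/75105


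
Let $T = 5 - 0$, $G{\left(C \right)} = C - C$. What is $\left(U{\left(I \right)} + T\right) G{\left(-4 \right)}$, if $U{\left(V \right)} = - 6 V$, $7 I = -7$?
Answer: $0$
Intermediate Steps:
$I = -1$ ($I = \frac{1}{7} \left(-7\right) = -1$)
$G{\left(C \right)} = 0$
$T = 5$ ($T = 5 + 0 = 5$)
$\left(U{\left(I \right)} + T\right) G{\left(-4 \right)} = \left(\left(-6\right) \left(-1\right) + 5\right) 0 = \left(6 + 5\right) 0 = 11 \cdot 0 = 0$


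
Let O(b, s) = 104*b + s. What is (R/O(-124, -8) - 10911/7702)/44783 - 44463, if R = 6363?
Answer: -98948637601203501/2225415233032 ≈ -44463.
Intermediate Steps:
O(b, s) = s + 104*b
(R/O(-124, -8) - 10911/7702)/44783 - 44463 = (6363/(-8 + 104*(-124)) - 10911/7702)/44783 - 44463 = (6363/(-8 - 12896) - 10911*1/7702)*(1/44783) - 44463 = (6363/(-12904) - 10911/7702)*(1/44783) - 44463 = (6363*(-1/12904) - 10911/7702)*(1/44783) - 44463 = (-6363/12904 - 10911/7702)*(1/44783) - 44463 = -94901685/49693304*1/44783 - 44463 = -94901685/2225415233032 - 44463 = -98948637601203501/2225415233032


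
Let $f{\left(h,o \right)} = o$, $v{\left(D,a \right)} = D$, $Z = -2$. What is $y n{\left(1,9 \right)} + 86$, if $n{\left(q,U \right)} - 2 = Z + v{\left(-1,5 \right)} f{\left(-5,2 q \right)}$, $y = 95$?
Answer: $-104$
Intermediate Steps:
$n{\left(q,U \right)} = - 2 q$ ($n{\left(q,U \right)} = 2 - \left(2 + 2 q\right) = - 2 q$)
$y n{\left(1,9 \right)} + 86 = 95 \left(\left(-2\right) 1\right) + 86 = 95 \left(-2\right) + 86 = -190 + 86 = -104$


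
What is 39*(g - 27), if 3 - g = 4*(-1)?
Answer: -780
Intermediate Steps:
g = 7 (g = 3 - 4*(-1) = 3 - 1*(-4) = 3 + 4 = 7)
39*(g - 27) = 39*(7 - 27) = 39*(-20) = -780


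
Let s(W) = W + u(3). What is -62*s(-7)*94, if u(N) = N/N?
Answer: 34968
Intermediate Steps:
u(N) = 1
s(W) = 1 + W (s(W) = W + 1 = 1 + W)
-62*s(-7)*94 = -62*(1 - 7)*94 = -62*(-6)*94 = 372*94 = 34968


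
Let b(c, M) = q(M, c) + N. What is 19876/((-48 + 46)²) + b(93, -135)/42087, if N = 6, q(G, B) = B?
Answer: 69710134/14029 ≈ 4969.0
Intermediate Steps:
b(c, M) = 6 + c (b(c, M) = c + 6 = 6 + c)
19876/((-48 + 46)²) + b(93, -135)/42087 = 19876/((-48 + 46)²) + (6 + 93)/42087 = 19876/((-2)²) + 99*(1/42087) = 19876/4 + 33/14029 = 19876*(¼) + 33/14029 = 4969 + 33/14029 = 69710134/14029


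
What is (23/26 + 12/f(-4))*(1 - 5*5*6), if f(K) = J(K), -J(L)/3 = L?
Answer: -7301/26 ≈ -280.81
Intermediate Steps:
J(L) = -3*L
f(K) = -3*K
(23/26 + 12/f(-4))*(1 - 5*5*6) = (23/26 + 12/((-3*(-4))))*(1 - 5*5*6) = (23*(1/26) + 12/12)*(1 - 25*6) = (23/26 + 12*(1/12))*(1 - 150) = (23/26 + 1)*(-149) = (49/26)*(-149) = -7301/26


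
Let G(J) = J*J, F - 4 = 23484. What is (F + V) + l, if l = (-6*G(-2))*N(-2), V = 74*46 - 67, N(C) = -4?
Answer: 26921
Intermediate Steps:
F = 23488 (F = 4 + 23484 = 23488)
V = 3337 (V = 3404 - 67 = 3337)
G(J) = J²
l = 96 (l = -6*(-2)²*(-4) = -6*4*(-4) = -24*(-4) = 96)
(F + V) + l = (23488 + 3337) + 96 = 26825 + 96 = 26921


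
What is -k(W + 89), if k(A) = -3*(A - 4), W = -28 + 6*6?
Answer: 279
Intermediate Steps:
W = 8 (W = -28 + 36 = 8)
k(A) = 12 - 3*A (k(A) = -3*(-4 + A) = 12 - 3*A)
-k(W + 89) = -(12 - 3*(8 + 89)) = -(12 - 3*97) = -(12 - 291) = -1*(-279) = 279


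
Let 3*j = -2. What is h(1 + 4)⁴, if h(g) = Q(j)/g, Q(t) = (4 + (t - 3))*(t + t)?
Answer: 256/4100625 ≈ 6.2429e-5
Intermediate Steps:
j = -⅔ (j = (⅓)*(-2) = -⅔ ≈ -0.66667)
Q(t) = 2*t*(1 + t) (Q(t) = (4 + (-3 + t))*(2*t) = (1 + t)*(2*t) = 2*t*(1 + t))
h(g) = -4/(9*g) (h(g) = (2*(-⅔)*(1 - ⅔))/g = (2*(-⅔)*(⅓))/g = -4/(9*g))
h(1 + 4)⁴ = (-4/(9*(1 + 4)))⁴ = (-4/9/5)⁴ = (-4/9*⅕)⁴ = (-4/45)⁴ = 256/4100625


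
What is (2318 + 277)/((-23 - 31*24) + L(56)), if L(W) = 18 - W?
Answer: -519/161 ≈ -3.2236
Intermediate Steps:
(2318 + 277)/((-23 - 31*24) + L(56)) = (2318 + 277)/((-23 - 31*24) + (18 - 1*56)) = 2595/((-23 - 744) + (18 - 56)) = 2595/(-767 - 38) = 2595/(-805) = 2595*(-1/805) = -519/161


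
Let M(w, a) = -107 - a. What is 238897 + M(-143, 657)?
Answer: 238133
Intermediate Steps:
238897 + M(-143, 657) = 238897 + (-107 - 1*657) = 238897 + (-107 - 657) = 238897 - 764 = 238133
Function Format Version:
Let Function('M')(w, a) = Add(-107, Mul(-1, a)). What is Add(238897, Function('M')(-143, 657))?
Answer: 238133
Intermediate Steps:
Add(238897, Function('M')(-143, 657)) = Add(238897, Add(-107, Mul(-1, 657))) = Add(238897, Add(-107, -657)) = Add(238897, -764) = 238133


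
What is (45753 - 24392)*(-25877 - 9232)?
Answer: -749963349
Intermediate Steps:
(45753 - 24392)*(-25877 - 9232) = 21361*(-35109) = -749963349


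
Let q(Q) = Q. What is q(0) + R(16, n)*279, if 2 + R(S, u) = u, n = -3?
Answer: -1395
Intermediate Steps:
R(S, u) = -2 + u
q(0) + R(16, n)*279 = 0 + (-2 - 3)*279 = 0 - 5*279 = 0 - 1395 = -1395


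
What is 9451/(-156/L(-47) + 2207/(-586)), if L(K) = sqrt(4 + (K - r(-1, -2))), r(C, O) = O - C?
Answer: -85560980414/1426910119 - 84381325496*I*sqrt(42)/1426910119 ≈ -59.962 - 383.24*I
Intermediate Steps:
L(K) = sqrt(5 + K) (L(K) = sqrt(4 + (K - (-2 - 1*(-1)))) = sqrt(4 + (K - (-2 + 1))) = sqrt(4 + (K - 1*(-1))) = sqrt(4 + (K + 1)) = sqrt(4 + (1 + K)) = sqrt(5 + K))
9451/(-156/L(-47) + 2207/(-586)) = 9451/(-156/sqrt(5 - 47) + 2207/(-586)) = 9451/(-156*(-I*sqrt(42)/42) + 2207*(-1/586)) = 9451/(-156*(-I*sqrt(42)/42) - 2207/586) = 9451/(-(-26)*I*sqrt(42)/7 - 2207/586) = 9451/(26*I*sqrt(42)/7 - 2207/586) = 9451/(-2207/586 + 26*I*sqrt(42)/7)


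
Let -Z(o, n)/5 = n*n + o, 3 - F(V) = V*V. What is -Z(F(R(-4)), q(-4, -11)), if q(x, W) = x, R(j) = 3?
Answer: 50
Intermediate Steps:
F(V) = 3 - V² (F(V) = 3 - V*V = 3 - V²)
Z(o, n) = -5*o - 5*n² (Z(o, n) = -5*(n*n + o) = -5*(n² + o) = -5*(o + n²) = -5*o - 5*n²)
-Z(F(R(-4)), q(-4, -11)) = -(-5*(3 - 1*3²) - 5*(-4)²) = -(-5*(3 - 1*9) - 5*16) = -(-5*(3 - 9) - 80) = -(-5*(-6) - 80) = -(30 - 80) = -1*(-50) = 50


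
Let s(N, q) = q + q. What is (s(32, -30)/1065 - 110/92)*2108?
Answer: -4309806/1633 ≈ -2639.2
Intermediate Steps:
s(N, q) = 2*q
(s(32, -30)/1065 - 110/92)*2108 = ((2*(-30))/1065 - 110/92)*2108 = (-60*1/1065 - 110*1/92)*2108 = (-4/71 - 55/46)*2108 = -4089/3266*2108 = -4309806/1633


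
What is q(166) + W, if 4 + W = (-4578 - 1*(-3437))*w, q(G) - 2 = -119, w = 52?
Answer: -59453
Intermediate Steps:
q(G) = -117 (q(G) = 2 - 119 = -117)
W = -59336 (W = -4 + (-4578 - 1*(-3437))*52 = -4 + (-4578 + 3437)*52 = -4 - 1141*52 = -4 - 59332 = -59336)
q(166) + W = -117 - 59336 = -59453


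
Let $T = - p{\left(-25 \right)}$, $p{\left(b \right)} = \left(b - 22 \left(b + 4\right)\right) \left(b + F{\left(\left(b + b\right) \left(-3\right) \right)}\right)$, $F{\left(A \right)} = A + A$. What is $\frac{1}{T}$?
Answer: $- \frac{1}{120175} \approx -8.3212 \cdot 10^{-6}$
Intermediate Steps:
$F{\left(A \right)} = 2 A$
$p{\left(b \right)} = - 11 b \left(-88 - 21 b\right)$ ($p{\left(b \right)} = \left(b - 22 \left(b + 4\right)\right) \left(b + 2 \left(b + b\right) \left(-3\right)\right) = \left(b - 22 \left(4 + b\right)\right) \left(b + 2 \cdot 2 b \left(-3\right)\right) = \left(b - \left(88 + 22 b\right)\right) \left(b + 2 \left(- 6 b\right)\right) = \left(-88 - 21 b\right) \left(b - 12 b\right) = \left(-88 - 21 b\right) \left(- 11 b\right) = - 11 b \left(-88 - 21 b\right)$)
$T = -120175$ ($T = - 11 \left(-25\right) \left(88 + 21 \left(-25\right)\right) = - 11 \left(-25\right) \left(88 - 525\right) = - 11 \left(-25\right) \left(-437\right) = \left(-1\right) 120175 = -120175$)
$\frac{1}{T} = \frac{1}{-120175} = - \frac{1}{120175}$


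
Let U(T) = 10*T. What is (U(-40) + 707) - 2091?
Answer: -1784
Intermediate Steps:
(U(-40) + 707) - 2091 = (10*(-40) + 707) - 2091 = (-400 + 707) - 2091 = 307 - 2091 = -1784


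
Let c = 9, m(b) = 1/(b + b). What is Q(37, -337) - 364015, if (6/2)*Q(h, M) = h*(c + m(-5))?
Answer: -10917157/30 ≈ -3.6391e+5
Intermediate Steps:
m(b) = 1/(2*b)
Q(h, M) = 89*h/30 (Q(h, M) = (h*(9 + (½)/(-5)))/3 = (h*(9 + (½)*(-⅕)))/3 = (h*(9 - ⅒))/3 = (h*(89/10))/3 = (89*h/10)/3 = 89*h/30)
Q(37, -337) - 364015 = (89/30)*37 - 364015 = 3293/30 - 364015 = -10917157/30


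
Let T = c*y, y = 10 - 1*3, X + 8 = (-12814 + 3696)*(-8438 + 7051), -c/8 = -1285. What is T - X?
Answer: -12574698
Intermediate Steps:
c = 10280 (c = -8*(-1285) = 10280)
X = 12646658 (X = -8 + (-12814 + 3696)*(-8438 + 7051) = -8 - 9118*(-1387) = -8 + 12646666 = 12646658)
y = 7 (y = 10 - 3 = 7)
T = 71960 (T = 10280*7 = 71960)
T - X = 71960 - 1*12646658 = 71960 - 12646658 = -12574698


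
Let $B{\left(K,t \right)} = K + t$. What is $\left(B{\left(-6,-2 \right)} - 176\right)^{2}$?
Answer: $33856$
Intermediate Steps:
$\left(B{\left(-6,-2 \right)} - 176\right)^{2} = \left(\left(-6 - 2\right) - 176\right)^{2} = \left(-8 - 176\right)^{2} = \left(-184\right)^{2} = 33856$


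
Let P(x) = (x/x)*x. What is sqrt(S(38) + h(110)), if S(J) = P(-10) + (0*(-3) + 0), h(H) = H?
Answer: 10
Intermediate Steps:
P(x) = x (P(x) = 1*x = x)
S(J) = -10 (S(J) = -10 + (0*(-3) + 0) = -10 + (0 + 0) = -10 + 0 = -10)
sqrt(S(38) + h(110)) = sqrt(-10 + 110) = sqrt(100) = 10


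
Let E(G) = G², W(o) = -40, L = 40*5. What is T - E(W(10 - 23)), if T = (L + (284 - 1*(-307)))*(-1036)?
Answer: -821076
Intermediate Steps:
L = 200
T = -819476 (T = (200 + (284 - 1*(-307)))*(-1036) = (200 + (284 + 307))*(-1036) = (200 + 591)*(-1036) = 791*(-1036) = -819476)
T - E(W(10 - 23)) = -819476 - 1*(-40)² = -819476 - 1*1600 = -819476 - 1600 = -821076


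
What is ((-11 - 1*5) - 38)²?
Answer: 2916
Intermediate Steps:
((-11 - 1*5) - 38)² = ((-11 - 5) - 38)² = (-16 - 38)² = (-54)² = 2916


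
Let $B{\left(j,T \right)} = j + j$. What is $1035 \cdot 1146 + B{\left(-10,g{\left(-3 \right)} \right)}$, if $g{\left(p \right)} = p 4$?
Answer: $1186090$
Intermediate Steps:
$g{\left(p \right)} = 4 p$
$B{\left(j,T \right)} = 2 j$
$1035 \cdot 1146 + B{\left(-10,g{\left(-3 \right)} \right)} = 1035 \cdot 1146 + 2 \left(-10\right) = 1186110 - 20 = 1186090$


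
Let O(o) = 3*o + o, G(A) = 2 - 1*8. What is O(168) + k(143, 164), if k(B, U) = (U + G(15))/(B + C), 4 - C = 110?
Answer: 25022/37 ≈ 676.27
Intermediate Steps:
C = -106 (C = 4 - 1*110 = 4 - 110 = -106)
G(A) = -6 (G(A) = 2 - 8 = -6)
k(B, U) = (-6 + U)/(-106 + B) (k(B, U) = (U - 6)/(B - 106) = (-6 + U)/(-106 + B))
O(o) = 4*o
O(168) + k(143, 164) = 4*168 + (-6 + 164)/(-106 + 143) = 672 + 158/37 = 25022/37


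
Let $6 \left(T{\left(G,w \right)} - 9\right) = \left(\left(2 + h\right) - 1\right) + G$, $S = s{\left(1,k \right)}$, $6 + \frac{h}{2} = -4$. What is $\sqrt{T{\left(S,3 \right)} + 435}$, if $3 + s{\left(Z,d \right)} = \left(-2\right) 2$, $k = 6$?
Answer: $\frac{\sqrt{3957}}{3} \approx 20.968$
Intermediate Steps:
$h = -20$ ($h = -12 + 2 \left(-4\right) = -12 - 8 = -20$)
$s{\left(Z,d \right)} = -7$ ($s{\left(Z,d \right)} = -3 - 4 = -7$)
$S = -7$
$T{\left(G,w \right)} = \frac{35}{6} + \frac{G}{6}$ ($T{\left(G,w \right)} = 9 + \frac{\left(\left(2 - 20\right) - 1\right) + G}{6} = 9 + \frac{\left(-18 - 1\right) + G}{6} = 9 + \frac{-19 + G}{6} = 9 + \left(- \frac{19}{6} + \frac{G}{6}\right) = \frac{35}{6} + \frac{G}{6}$)
$\sqrt{T{\left(S,3 \right)} + 435} = \sqrt{\left(\frac{35}{6} + \frac{1}{6} \left(-7\right)\right) + 435} = \sqrt{\left(\frac{35}{6} - \frac{7}{6}\right) + 435} = \sqrt{\frac{14}{3} + 435} = \sqrt{\frac{1319}{3}} = \frac{\sqrt{3957}}{3}$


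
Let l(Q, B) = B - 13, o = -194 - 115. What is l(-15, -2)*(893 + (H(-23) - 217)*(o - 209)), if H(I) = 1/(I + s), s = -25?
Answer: -13597175/8 ≈ -1.6996e+6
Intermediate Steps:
o = -309
l(Q, B) = -13 + B
H(I) = 1/(-25 + I) (H(I) = 1/(I - 25) = 1/(-25 + I))
l(-15, -2)*(893 + (H(-23) - 217)*(o - 209)) = (-13 - 2)*(893 + (1/(-25 - 23) - 217)*(-309 - 209)) = -15*(893 + (1/(-48) - 217)*(-518)) = -15*(893 + (-1/48 - 217)*(-518)) = -15*(893 - 10417/48*(-518)) = -15*(893 + 2698003/24) = -15*2719435/24 = -13597175/8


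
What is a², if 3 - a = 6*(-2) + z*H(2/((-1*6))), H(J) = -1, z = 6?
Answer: 441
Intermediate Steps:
a = 21 (a = 3 - (6*(-2) + 6*(-1)) = 3 - (-12 - 6) = 3 - 1*(-18) = 3 + 18 = 21)
a² = 21² = 441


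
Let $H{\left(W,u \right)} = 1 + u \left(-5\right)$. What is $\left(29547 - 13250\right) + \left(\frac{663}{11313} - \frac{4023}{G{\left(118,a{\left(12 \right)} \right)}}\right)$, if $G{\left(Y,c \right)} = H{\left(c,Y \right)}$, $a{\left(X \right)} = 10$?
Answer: $\frac{36212877245}{2221119} \approx 16304.0$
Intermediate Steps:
$H{\left(W,u \right)} = 1 - 5 u$
$G{\left(Y,c \right)} = 1 - 5 Y$
$\left(29547 - 13250\right) + \left(\frac{663}{11313} - \frac{4023}{G{\left(118,a{\left(12 \right)} \right)}}\right) = \left(29547 - 13250\right) - \left(- \frac{221}{3771} + \frac{4023}{1 - 590}\right) = 16297 - \left(- \frac{221}{3771} + \frac{4023}{1 - 590}\right) = 16297 - \left(- \frac{221}{3771} + \frac{4023}{-589}\right) = 16297 + \left(\frac{221}{3771} - - \frac{4023}{589}\right) = 16297 + \left(\frac{221}{3771} + \frac{4023}{589}\right) = 16297 + \frac{15300902}{2221119} = \frac{36212877245}{2221119}$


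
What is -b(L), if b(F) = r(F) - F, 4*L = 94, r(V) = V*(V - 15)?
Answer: -705/4 ≈ -176.25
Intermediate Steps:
r(V) = V*(-15 + V)
L = 47/2 (L = (1/4)*94 = 47/2 ≈ 23.500)
b(F) = -F + F*(-15 + F) (b(F) = F*(-15 + F) - F = -F + F*(-15 + F))
-b(L) = -47*(-16 + 47/2)/2 = -47*15/(2*2) = -1*705/4 = -705/4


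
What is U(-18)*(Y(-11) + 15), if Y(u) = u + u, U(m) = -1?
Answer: 7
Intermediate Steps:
Y(u) = 2*u
U(-18)*(Y(-11) + 15) = -(2*(-11) + 15) = -(-22 + 15) = -1*(-7) = 7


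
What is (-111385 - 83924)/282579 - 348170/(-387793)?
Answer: 7548689131/36527386049 ≈ 0.20666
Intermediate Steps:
(-111385 - 83924)/282579 - 348170/(-387793) = -195309*1/282579 - 348170*(-1/387793) = -65103/94193 + 348170/387793 = 7548689131/36527386049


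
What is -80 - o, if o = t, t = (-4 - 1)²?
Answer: -105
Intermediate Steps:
t = 25 (t = (-5)² = 25)
o = 25
-80 - o = -80 - 1*25 = -80 - 25 = -105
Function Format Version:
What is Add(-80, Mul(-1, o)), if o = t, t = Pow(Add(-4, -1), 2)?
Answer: -105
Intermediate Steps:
t = 25 (t = Pow(-5, 2) = 25)
o = 25
Add(-80, Mul(-1, o)) = Add(-80, Mul(-1, 25)) = Add(-80, -25) = -105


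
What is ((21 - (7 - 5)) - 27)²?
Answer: 64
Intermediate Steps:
((21 - (7 - 5)) - 27)² = ((21 - 1*2) - 27)² = ((21 - 2) - 27)² = (19 - 27)² = (-8)² = 64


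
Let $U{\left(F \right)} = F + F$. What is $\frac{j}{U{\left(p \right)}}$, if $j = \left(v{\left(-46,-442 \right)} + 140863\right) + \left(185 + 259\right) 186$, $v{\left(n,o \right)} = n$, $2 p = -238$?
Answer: $- \frac{223401}{238} \approx -938.66$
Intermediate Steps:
$p = -119$ ($p = \frac{1}{2} \left(-238\right) = -119$)
$U{\left(F \right)} = 2 F$
$j = 223401$ ($j = \left(-46 + 140863\right) + \left(185 + 259\right) 186 = 140817 + 444 \cdot 186 = 140817 + 82584 = 223401$)
$\frac{j}{U{\left(p \right)}} = \frac{223401}{2 \left(-119\right)} = \frac{223401}{-238} = 223401 \left(- \frac{1}{238}\right) = - \frac{223401}{238}$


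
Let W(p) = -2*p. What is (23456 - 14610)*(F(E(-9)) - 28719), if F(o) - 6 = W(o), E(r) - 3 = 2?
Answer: -254083658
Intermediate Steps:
E(r) = 5 (E(r) = 3 + 2 = 5)
F(o) = 6 - 2*o
(23456 - 14610)*(F(E(-9)) - 28719) = (23456 - 14610)*((6 - 2*5) - 28719) = 8846*((6 - 10) - 28719) = 8846*(-4 - 28719) = 8846*(-28723) = -254083658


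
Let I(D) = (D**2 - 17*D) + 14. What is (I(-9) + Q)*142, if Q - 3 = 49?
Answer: 42600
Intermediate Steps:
Q = 52 (Q = 3 + 49 = 52)
I(D) = 14 + D**2 - 17*D
(I(-9) + Q)*142 = ((14 + (-9)**2 - 17*(-9)) + 52)*142 = ((14 + 81 + 153) + 52)*142 = (248 + 52)*142 = 300*142 = 42600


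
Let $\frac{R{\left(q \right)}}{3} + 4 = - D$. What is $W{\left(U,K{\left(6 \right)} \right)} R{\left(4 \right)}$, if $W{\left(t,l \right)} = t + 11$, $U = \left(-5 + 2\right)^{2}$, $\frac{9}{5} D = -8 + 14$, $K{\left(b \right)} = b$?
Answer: $-440$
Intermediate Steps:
$D = \frac{10}{3}$ ($D = \frac{5 \left(-8 + 14\right)}{9} = \frac{5}{9} \cdot 6 = \frac{10}{3} \approx 3.3333$)
$U = 9$ ($U = \left(-3\right)^{2} = 9$)
$R{\left(q \right)} = -22$ ($R{\left(q \right)} = -12 + 3 \left(\left(-1\right) \frac{10}{3}\right) = -12 + 3 \left(- \frac{10}{3}\right) = -12 - 10 = -22$)
$W{\left(t,l \right)} = 11 + t$
$W{\left(U,K{\left(6 \right)} \right)} R{\left(4 \right)} = \left(11 + 9\right) \left(-22\right) = 20 \left(-22\right) = -440$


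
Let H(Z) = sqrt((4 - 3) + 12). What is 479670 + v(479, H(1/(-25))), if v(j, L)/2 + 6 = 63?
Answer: 479784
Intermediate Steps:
H(Z) = sqrt(13) (H(Z) = sqrt(1 + 12) = sqrt(13))
v(j, L) = 114 (v(j, L) = -12 + 2*63 = -12 + 126 = 114)
479670 + v(479, H(1/(-25))) = 479670 + 114 = 479784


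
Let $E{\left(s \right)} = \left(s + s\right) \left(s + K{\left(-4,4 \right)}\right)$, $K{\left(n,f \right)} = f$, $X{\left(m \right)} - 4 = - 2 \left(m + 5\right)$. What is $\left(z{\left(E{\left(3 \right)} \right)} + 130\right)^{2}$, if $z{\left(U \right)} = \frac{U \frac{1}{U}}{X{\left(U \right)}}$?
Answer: $\frac{136866601}{8100} \approx 16897.0$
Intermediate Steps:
$X{\left(m \right)} = -6 - 2 m$ ($X{\left(m \right)} = 4 - 2 \left(m + 5\right) = 4 - 2 \left(5 + m\right) = 4 - \left(10 + 2 m\right) = -6 - 2 m$)
$E{\left(s \right)} = 2 s \left(4 + s\right)$ ($E{\left(s \right)} = \left(s + s\right) \left(s + 4\right) = 2 s \left(4 + s\right)$)
$z{\left(U \right)} = \frac{1}{-6 - 2 U}$ ($z{\left(U \right)} = \frac{U \frac{1}{U}}{-6 - 2 U} = 1 \frac{1}{-6 - 2 U} = \frac{1}{-6 - 2 U}$)
$\left(z{\left(E{\left(3 \right)} \right)} + 130\right)^{2} = \left(- \frac{1}{6 + 2 \cdot 2 \cdot 3 \left(4 + 3\right)} + 130\right)^{2} = \left(- \frac{1}{6 + 2 \cdot 2 \cdot 3 \cdot 7} + 130\right)^{2} = \left(- \frac{1}{6 + 2 \cdot 42} + 130\right)^{2} = \left(- \frac{1}{6 + 84} + 130\right)^{2} = \left(- \frac{1}{90} + 130\right)^{2} = \left(\frac{11699}{90}\right)^{2} = \frac{136866601}{8100}$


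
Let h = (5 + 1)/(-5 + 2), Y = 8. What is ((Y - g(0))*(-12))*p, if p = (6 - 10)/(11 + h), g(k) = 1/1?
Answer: 112/3 ≈ 37.333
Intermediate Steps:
h = -2 (h = 6/(-3) = 6*(-⅓) = -2)
g(k) = 1
p = -4/9 (p = (6 - 10)/(11 - 2) = -4/9 ≈ -0.44444)
((Y - g(0))*(-12))*p = ((8 - 1*1)*(-12))*(-4/9) = ((8 - 1)*(-12))*(-4/9) = (7*(-12))*(-4/9) = -84*(-4/9) = 112/3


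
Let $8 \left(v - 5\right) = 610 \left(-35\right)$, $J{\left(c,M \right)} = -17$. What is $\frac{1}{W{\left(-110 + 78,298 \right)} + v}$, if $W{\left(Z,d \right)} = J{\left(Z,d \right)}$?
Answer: $- \frac{4}{10723} \approx -0.00037303$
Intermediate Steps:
$W{\left(Z,d \right)} = -17$
$v = - \frac{10655}{4}$ ($v = 5 + \frac{610 \left(-35\right)}{8} = 5 + \frac{1}{8} \left(-21350\right) = 5 - \frac{10675}{4} = - \frac{10655}{4} \approx -2663.8$)
$\frac{1}{W{\left(-110 + 78,298 \right)} + v} = \frac{1}{-17 - \frac{10655}{4}} = \frac{1}{- \frac{10723}{4}} = - \frac{4}{10723}$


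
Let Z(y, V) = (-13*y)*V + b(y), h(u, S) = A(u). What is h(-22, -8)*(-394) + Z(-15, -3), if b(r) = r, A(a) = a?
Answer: 8068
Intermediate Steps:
h(u, S) = u
Z(y, V) = y - 13*V*y (Z(y, V) = (-13*y)*V + y = -13*V*y + y = y - 13*V*y)
h(-22, -8)*(-394) + Z(-15, -3) = -22*(-394) - 15*(1 - 13*(-3)) = 8668 - 15*(1 + 39) = 8668 - 15*40 = 8668 - 600 = 8068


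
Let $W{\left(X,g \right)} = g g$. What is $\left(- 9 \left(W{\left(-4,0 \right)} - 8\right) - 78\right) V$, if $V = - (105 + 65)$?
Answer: $1020$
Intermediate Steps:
$V = -170$ ($V = \left(-1\right) 170 = -170$)
$W{\left(X,g \right)} = g^{2}$
$\left(- 9 \left(W{\left(-4,0 \right)} - 8\right) - 78\right) V = \left(- 9 \left(0^{2} - 8\right) - 78\right) \left(-170\right) = \left(- 9 \left(0 - 8\right) - 78\right) \left(-170\right) = \left(\left(-9\right) \left(-8\right) - 78\right) \left(-170\right) = \left(72 - 78\right) \left(-170\right) = \left(-6\right) \left(-170\right) = 1020$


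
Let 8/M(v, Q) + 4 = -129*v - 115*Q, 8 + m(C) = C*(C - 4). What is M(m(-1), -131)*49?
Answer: 49/1931 ≈ 0.025375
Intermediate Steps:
m(C) = -8 + C*(-4 + C) (m(C) = -8 + C*(C - 4) = -8 + C*(-4 + C))
M(v, Q) = 8/(-4 - 129*v - 115*Q) (M(v, Q) = 8/(-4 + (-129*v - 115*Q)) = 8/(-4 - 129*v - 115*Q))
M(m(-1), -131)*49 = -8/(4 + 115*(-131) + 129*(-8 + (-1)² - 4*(-1)))*49 = -8/(4 - 15065 + 129*(-8 + 1 + 4))*49 = -8/(4 - 15065 + 129*(-3))*49 = -8/(4 - 15065 - 387)*49 = -8/(-15448)*49 = -8*(-1/15448)*49 = (1/1931)*49 = 49/1931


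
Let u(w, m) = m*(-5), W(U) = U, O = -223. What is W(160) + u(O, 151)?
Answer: -595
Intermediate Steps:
u(w, m) = -5*m
W(160) + u(O, 151) = 160 - 5*151 = 160 - 755 = -595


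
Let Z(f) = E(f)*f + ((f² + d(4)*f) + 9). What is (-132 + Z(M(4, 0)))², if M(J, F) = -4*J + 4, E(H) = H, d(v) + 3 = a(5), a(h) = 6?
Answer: 16641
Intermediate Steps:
d(v) = 3 (d(v) = -3 + 6 = 3)
M(J, F) = 4 - 4*J
Z(f) = 9 + 2*f² + 3*f (Z(f) = f*f + ((f² + 3*f) + 9) = f² + (9 + f² + 3*f) = 9 + 2*f² + 3*f)
(-132 + Z(M(4, 0)))² = (-132 + (9 + 2*(4 - 4*4)² + 3*(4 - 4*4)))² = (-132 + (9 + 2*(4 - 16)² + 3*(4 - 16)))² = (-132 + (9 + 2*(-12)² + 3*(-12)))² = (-132 + (9 + 2*144 - 36))² = (-132 + (9 + 288 - 36))² = (-132 + 261)² = 129² = 16641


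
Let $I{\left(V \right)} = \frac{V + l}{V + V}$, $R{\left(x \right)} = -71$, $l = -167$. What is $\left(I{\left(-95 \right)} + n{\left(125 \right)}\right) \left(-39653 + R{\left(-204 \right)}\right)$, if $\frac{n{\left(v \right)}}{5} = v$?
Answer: $- \frac{2363816344}{95} \approx -2.4882 \cdot 10^{7}$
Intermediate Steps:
$n{\left(v \right)} = 5 v$
$I{\left(V \right)} = \frac{-167 + V}{2 V}$ ($I{\left(V \right)} = \frac{V - 167}{V + V} = \frac{-167 + V}{2 V}$)
$\left(I{\left(-95 \right)} + n{\left(125 \right)}\right) \left(-39653 + R{\left(-204 \right)}\right) = \left(\frac{-167 - 95}{2 \left(-95\right)} + 5 \cdot 125\right) \left(-39653 - 71\right) = \left(\frac{1}{2} \left(- \frac{1}{95}\right) \left(-262\right) + 625\right) \left(-39724\right) = \left(\frac{131}{95} + 625\right) \left(-39724\right) = \frac{59506}{95} \left(-39724\right) = - \frac{2363816344}{95}$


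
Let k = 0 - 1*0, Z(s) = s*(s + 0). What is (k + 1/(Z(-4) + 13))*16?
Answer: 16/29 ≈ 0.55172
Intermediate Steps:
Z(s) = s² (Z(s) = s*s = s²)
k = 0 (k = 0 + 0 = 0)
(k + 1/(Z(-4) + 13))*16 = (0 + 1/((-4)² + 13))*16 = (0 + 1/(16 + 13))*16 = (0 + 1/29)*16 = (1/29)*16 = 16/29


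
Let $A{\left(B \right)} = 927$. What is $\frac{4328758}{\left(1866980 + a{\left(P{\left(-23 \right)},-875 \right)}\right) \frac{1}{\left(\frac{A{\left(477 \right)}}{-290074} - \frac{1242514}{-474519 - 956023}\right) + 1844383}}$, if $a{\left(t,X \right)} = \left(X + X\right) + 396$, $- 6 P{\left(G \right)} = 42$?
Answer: $\frac{16903162511884267047593}{3949825697267998} \approx 4.2795 \cdot 10^{6}$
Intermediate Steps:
$P{\left(G \right)} = -7$ ($P{\left(G \right)} = \left(- \frac{1}{6}\right) 42 = -7$)
$a{\left(t,X \right)} = 396 + 2 X$ ($a{\left(t,X \right)} = 2 X + 396 = 396 + 2 X$)
$\frac{4328758}{\left(1866980 + a{\left(P{\left(-23 \right)},-875 \right)}\right) \frac{1}{\left(\frac{A{\left(477 \right)}}{-290074} - \frac{1242514}{-474519 - 956023}\right) + 1844383}} = \frac{4328758}{\left(1866980 + \left(396 + 2 \left(-875\right)\right)\right) \frac{1}{\left(\frac{927}{-290074} - \frac{1242514}{-474519 - 956023}\right) + 1844383}} = \frac{4328758}{\left(1866980 + \left(396 - 1750\right)\right) \frac{1}{\left(927 \left(- \frac{1}{290074}\right) - \frac{1242514}{-1430542}\right) + 1844383}} = \frac{4328758}{\left(1866980 - 1354\right) \frac{1}{\left(- \frac{927}{290074} - - \frac{621257}{715271}\right) + 1844383}} = \frac{4328758}{1865626 \frac{1}{\left(- \frac{927}{290074} + \frac{621257}{715271}\right) + 1844383}} = \frac{4328758}{1865626 \frac{1}{\frac{179547446801}{207481520054} + 1844383}} = \frac{4328758}{1865626 \frac{1}{\frac{382675567949203483}{207481520054}}} = \frac{4328758}{1865626 \cdot \frac{207481520054}{382675567949203483}} = \frac{4328758}{\frac{387082918332263804}{382675567949203483}} = 4328758 \cdot \frac{382675567949203483}{387082918332263804} = \frac{16903162511884267047593}{3949825697267998}$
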